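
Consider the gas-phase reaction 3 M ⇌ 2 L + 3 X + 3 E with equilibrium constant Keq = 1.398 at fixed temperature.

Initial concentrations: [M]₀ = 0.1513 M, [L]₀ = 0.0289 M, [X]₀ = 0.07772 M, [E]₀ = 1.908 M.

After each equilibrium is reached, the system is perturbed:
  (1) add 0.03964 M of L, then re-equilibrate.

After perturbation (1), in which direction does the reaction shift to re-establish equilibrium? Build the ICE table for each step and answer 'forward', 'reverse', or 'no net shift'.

Direction: reverse

Q₀ = 7.8634e-04 vs Keq = 1.398 ⇒ Q<K, forward
Step 1:
                    M           L           X           E
  init         0.1513      0.0289     0.07772       1.908
  Δ          -0.09095     0.06063     0.09095     0.09095
  eq          0.06035     0.08953      0.1687       1.999
  solve Keq expr → x = 0.03032; check Q = 1.398
Then add 0.03964 M of L.
Step 2:
                    M           L           X           E
  init        0.06035      0.1292      0.1687       1.999
  Δ          0.009578   -0.006385   -0.009578   -0.009578
  eq          0.06993      0.1228      0.1591       1.989
  solve Keq expr → x = -0.003193; check Q = 1.398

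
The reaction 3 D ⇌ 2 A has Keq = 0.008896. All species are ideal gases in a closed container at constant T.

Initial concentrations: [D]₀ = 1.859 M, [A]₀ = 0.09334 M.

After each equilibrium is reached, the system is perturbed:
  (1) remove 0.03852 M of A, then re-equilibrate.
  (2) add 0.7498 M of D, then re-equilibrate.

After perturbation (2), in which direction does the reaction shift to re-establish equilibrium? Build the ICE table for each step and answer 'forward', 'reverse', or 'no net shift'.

Direction: forward

Q₀ = 0.001356 vs Keq = 0.008896 ⇒ Q<K, forward
Step 1:
                    D           A
  init          1.859     0.09334
  Δ           -0.1704      0.1136
  eq            1.689       0.207
  solve Keq expr → x = 0.05681; check Q = 0.008896
Then remove 0.03852 M of A.
Step 2:
                    D           A
  init          1.689      0.1684
  Δ          -0.04536     0.03024
  eq            1.643      0.1987
  solve Keq expr → x = 0.01512; check Q = 0.008896
Then add 0.7498 M of D.
Step 3:
                    D           A
  init          2.393      0.1987
  Δ           -0.1707      0.1138
  eq            2.222      0.3125
  solve Keq expr → x = 0.0569; check Q = 0.008896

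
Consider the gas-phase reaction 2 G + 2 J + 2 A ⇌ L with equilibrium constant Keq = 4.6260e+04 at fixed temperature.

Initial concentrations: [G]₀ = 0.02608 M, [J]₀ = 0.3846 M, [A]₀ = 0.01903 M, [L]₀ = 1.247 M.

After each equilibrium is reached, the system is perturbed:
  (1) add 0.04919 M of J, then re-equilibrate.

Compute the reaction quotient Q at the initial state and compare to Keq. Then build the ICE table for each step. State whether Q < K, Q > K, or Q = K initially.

Q₀ = 3.4226e+07; Q > K (proceeds reverse)

Q₀ = 3.4226e+07 vs Keq = 4.6260e+04 ⇒ Q>K, reverse
Step 1:
                  G         J         A         L
  init      0.02608    0.3846   0.01903     1.247
  Δ          0.0821    0.0821    0.0821  -0.04105
  eq         0.1082    0.4667    0.1011     1.206
  solve Keq expr → x = -0.04105; check Q = 4.6260e+04
Then add 0.04919 M of J.
Step 2:
                  G         J         A         L
  init       0.1082    0.5159    0.1011     1.206
  Δ       -0.004613 -0.004613 -0.004613  0.002307
  eq         0.1036    0.5113   0.09652     1.208
  solve Keq expr → x = 0.002307; check Q = 4.6260e+04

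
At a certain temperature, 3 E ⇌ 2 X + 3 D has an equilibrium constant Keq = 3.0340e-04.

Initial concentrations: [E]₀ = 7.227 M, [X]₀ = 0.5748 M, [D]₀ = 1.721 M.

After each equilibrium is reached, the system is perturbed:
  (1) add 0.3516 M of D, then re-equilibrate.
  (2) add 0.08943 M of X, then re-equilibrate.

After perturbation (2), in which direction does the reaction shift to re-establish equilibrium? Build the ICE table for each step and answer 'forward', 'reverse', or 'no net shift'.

Direction: reverse

Q₀ = 0.004462 vs Keq = 3.0340e-04 ⇒ Q>K, reverse
Step 1:
                    E           X           D
  I             7.227      0.5748       1.721
  C            0.4658     -0.3105     -0.4658
  E             7.693      0.2643       1.255
  solve Keq expr → x = -0.1553; check Q = 3.0340e-04
Then add 0.3516 M of D.
Step 2:
                    E           X           D
  I             7.693      0.2643       1.607
  C           0.09202    -0.06134    -0.09202
  E             7.785      0.2029       1.515
  solve Keq expr → x = -0.03067; check Q = 3.0340e-04
Then add 0.08943 M of X.
Step 3:
                    E           X           D
  I             7.785      0.2924       1.515
  C           0.09635    -0.06423    -0.09635
  E             7.881      0.2281       1.418
  solve Keq expr → x = -0.03212; check Q = 3.0340e-04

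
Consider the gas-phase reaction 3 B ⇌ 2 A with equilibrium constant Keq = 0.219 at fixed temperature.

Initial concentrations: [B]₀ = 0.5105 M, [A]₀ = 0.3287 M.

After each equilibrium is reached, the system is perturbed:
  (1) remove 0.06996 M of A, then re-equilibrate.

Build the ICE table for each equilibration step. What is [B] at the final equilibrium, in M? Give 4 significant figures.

[B]_eq = 0.5847 M

Q₀ = 0.8121 vs Keq = 0.219 ⇒ Q>K, reverse
Step 1:
                  B         A
  Initial    0.5105    0.3287
  Change     0.1317  -0.08783
  Equil      0.6422    0.2409
  solve Keq expr → x = -0.04392; check Q = 0.219
Then remove 0.06996 M of A.
Step 2:
                  B         A
  Initial    0.6422    0.1709
  Change   -0.05751   0.03834
  Equil      0.5847    0.2092
  solve Keq expr → x = 0.01917; check Q = 0.219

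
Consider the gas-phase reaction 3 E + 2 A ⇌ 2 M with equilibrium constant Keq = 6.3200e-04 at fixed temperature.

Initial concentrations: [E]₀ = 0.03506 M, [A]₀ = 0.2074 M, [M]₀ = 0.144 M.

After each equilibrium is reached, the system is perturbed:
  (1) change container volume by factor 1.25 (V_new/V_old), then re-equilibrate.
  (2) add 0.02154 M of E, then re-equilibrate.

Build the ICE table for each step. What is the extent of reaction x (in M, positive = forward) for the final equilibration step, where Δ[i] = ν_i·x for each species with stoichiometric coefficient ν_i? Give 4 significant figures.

x = 5.1759e-05 M

Q₀ = 1.1186e+04 vs Keq = 6.3200e-04 ⇒ Q>K, reverse
Step 1:
                   E          A          M
  init       0.03506     0.2074      0.144
  Δ           0.2144     0.1429    -0.1429
  eq          0.2494     0.3503   0.001097
  solve Keq expr → x = -0.07145; check Q = 6.3200e-04
Then change container volume by factor 1.25 (V_new/V_old).
Step 2:
                   E          A          M
  init        0.1995     0.2802 8.7756e-04
  Δ       3.7098e-04 2.4732e-04 -2.4732e-04
  eq          0.1999     0.2805 6.3024e-04
  solve Keq expr → x = -1.2366e-04; check Q = 6.3200e-04
Then add 0.02154 M of E.
Step 3:
                   E          A          M
  init        0.2214     0.2805 6.3024e-04
  Δ       -1.5528e-04 -1.0352e-04 1.0352e-04
  eq          0.2213     0.2804 7.3375e-04
  solve Keq expr → x = 5.1759e-05; check Q = 6.3200e-04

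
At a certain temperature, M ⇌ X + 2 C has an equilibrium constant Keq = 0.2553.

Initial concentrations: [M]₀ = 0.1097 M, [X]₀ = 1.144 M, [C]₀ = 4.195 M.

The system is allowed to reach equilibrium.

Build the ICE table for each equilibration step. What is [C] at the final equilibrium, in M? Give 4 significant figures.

Q₀ = 183.5 vs Keq = 0.2553 ⇒ Q>K, reverse
Step 1:
                   M          X          C
  init        0.1097      1.144      4.195
  Δ            1.072     -1.072     -2.144
  eq           1.182    0.07176      2.051
  solve Keq expr → x = -1.072; check Q = 0.2553

[C]_eq = 2.051 M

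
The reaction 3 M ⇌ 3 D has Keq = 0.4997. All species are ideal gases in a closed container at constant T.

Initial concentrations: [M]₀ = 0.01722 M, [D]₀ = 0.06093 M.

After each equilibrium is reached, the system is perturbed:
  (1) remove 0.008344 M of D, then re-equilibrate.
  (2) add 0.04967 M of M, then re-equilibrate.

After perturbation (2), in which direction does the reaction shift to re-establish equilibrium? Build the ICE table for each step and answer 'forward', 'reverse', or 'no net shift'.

Q₀ = 44.3 vs Keq = 0.4997 ⇒ Q>K, reverse
Step 1:
                    M           D
  Initial     0.01722     0.06093
  Change      0.02635    -0.02635
  Equil       0.04357     0.03458
  solve Keq expr → x = -0.008784; check Q = 0.4997
Then remove 0.008344 M of D.
Step 2:
                    M           D
  Initial     0.04357     0.02623
  Change    -0.004652    0.004652
  Equil       0.03892     0.03089
  solve Keq expr → x = 0.001551; check Q = 0.4997
Then add 0.04967 M of M.
Step 3:
                    M           D
  Initial     0.08859     0.03089
  Change     -0.02198     0.02198
  Equil       0.06661     0.05286
  solve Keq expr → x = 0.007325; check Q = 0.4997

Direction: forward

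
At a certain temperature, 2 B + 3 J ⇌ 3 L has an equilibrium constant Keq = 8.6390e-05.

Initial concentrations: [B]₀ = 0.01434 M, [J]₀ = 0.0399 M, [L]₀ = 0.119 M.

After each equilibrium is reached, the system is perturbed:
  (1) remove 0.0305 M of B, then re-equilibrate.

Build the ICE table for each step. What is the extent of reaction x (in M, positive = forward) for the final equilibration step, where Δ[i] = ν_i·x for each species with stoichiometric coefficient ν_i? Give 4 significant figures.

x = -1.0939e-04 M

Q₀ = 1.2901e+05 vs Keq = 8.6390e-05 ⇒ Q>K, reverse
Step 1:
                    B           J           L
  I           0.01434      0.0399       0.119
  C           0.07838      0.1176     -0.1176
  E           0.09272      0.1575    0.001426
  solve Keq expr → x = -0.03919; check Q = 8.6390e-05
Then remove 0.0305 M of B.
Step 2:
                    B           J           L
  I           0.06222      0.1575    0.001426
  C        2.1878e-04  3.2816e-04 -3.2816e-04
  E           0.06244      0.1578    0.001098
  solve Keq expr → x = -1.0939e-04; check Q = 8.6390e-05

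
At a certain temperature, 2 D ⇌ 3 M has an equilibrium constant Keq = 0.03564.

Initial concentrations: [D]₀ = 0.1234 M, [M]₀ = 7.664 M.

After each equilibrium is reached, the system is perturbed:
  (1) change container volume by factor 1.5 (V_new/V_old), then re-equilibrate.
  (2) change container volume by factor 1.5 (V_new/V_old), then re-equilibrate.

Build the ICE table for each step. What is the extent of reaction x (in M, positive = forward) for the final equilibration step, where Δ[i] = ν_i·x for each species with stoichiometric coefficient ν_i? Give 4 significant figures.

x = 0.01985 M

Q₀ = 2.9562e+04 vs Keq = 0.03564 ⇒ Q>K, reverse
Step 1:
                   D          M
  Initial     0.1234      7.664
  Change         4.5     -6.751
  Equil        4.624     0.9134
  solve Keq expr → x = -2.25; check Q = 0.03564
Then change container volume by factor 1.5 (V_new/V_old).
Step 2:
                   D          M
  Initial      3.083     0.6089
  Change    -0.05337    0.08005
  Equil        3.029      0.689
  solve Keq expr → x = 0.02668; check Q = 0.03564
Then change container volume by factor 1.5 (V_new/V_old).
Step 3:
                   D          M
  Initial      2.019     0.4593
  Change     -0.0397    0.05955
  Equil         1.98     0.5189
  solve Keq expr → x = 0.01985; check Q = 0.03564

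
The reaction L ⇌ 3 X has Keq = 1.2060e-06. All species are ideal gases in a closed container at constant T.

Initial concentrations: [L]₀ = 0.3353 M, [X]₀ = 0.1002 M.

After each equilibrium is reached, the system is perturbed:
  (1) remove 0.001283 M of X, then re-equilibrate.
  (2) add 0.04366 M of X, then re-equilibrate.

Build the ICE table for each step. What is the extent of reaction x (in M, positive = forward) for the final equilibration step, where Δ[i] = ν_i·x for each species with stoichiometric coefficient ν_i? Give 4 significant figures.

Q₀ = 0.003 vs Keq = 1.2060e-06 ⇒ Q>K, reverse
Step 1:
                   L          X
  I           0.3353     0.1002
  C          0.03086   -0.09258
  E           0.3662   0.007615
  solve Keq expr → x = -0.03086; check Q = 1.2060e-06
Then remove 0.001283 M of X.
Step 2:
                   L          X
  I           0.3662   0.006332
  C       -4.2668e-04    0.00128
  E           0.3657   0.007612
  solve Keq expr → x = 4.2668e-04; check Q = 1.2060e-06
Then add 0.04366 M of X.
Step 3:
                   L          X
  I           0.3657    0.05127
  C          0.01452   -0.04356
  E           0.3803   0.007712
  solve Keq expr → x = -0.01452; check Q = 1.2060e-06

x = -0.01452 M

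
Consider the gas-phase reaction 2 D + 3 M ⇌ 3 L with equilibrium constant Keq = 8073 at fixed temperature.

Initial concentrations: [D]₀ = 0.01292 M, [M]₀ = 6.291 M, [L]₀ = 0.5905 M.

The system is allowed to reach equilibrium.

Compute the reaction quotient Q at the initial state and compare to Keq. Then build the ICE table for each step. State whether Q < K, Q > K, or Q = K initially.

Q₀ = 4.954; Q < K (proceeds forward)

Q₀ = 4.954 vs Keq = 8073 ⇒ Q<K, forward
Step 1:
                    D           M           L
  I           0.01292       6.291      0.5905
  C          -0.01258    -0.01887     0.01887
  E        3.3704e-04       6.272      0.6094
  solve Keq expr → x = 0.006291; check Q = 8073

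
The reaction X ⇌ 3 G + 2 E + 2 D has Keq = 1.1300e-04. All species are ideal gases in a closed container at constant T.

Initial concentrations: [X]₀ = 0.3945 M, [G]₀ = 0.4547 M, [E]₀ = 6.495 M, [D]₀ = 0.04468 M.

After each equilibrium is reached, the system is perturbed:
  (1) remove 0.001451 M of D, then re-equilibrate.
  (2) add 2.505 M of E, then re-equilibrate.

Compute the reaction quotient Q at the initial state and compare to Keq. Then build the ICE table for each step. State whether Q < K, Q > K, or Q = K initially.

Q₀ = 0.02007; Q > K (proceeds reverse)

Q₀ = 0.02007 vs Keq = 1.1300e-04 ⇒ Q>K, reverse
Step 1:
                  X         G         E         D
  init       0.3945    0.4547     6.495   0.04468
  Δ          0.0202  -0.06059  -0.04039  -0.04039
  eq         0.4147    0.3941     6.455  0.004287
  solve Keq expr → x = -0.0202; check Q = 1.1300e-04
Then remove 0.001451 M of D.
Step 2:
                  X         G         E         D
  init       0.4147    0.3941     6.455  0.002836
  Δ       -7.0606e-04  0.002118  0.001412  0.001412
  eq          0.414    0.3962     6.456  0.004248
  solve Keq expr → x = 7.0606e-04; check Q = 1.1300e-04
Then add 2.505 M of E.
Step 3:
                  X         G         E         D
  init        0.414    0.3962     8.961  0.004248
  Δ       5.8225e-04 -0.001747 -0.001164 -0.001164
  eq         0.4146    0.3945      8.96  0.003083
  solve Keq expr → x = -5.8225e-04; check Q = 1.1300e-04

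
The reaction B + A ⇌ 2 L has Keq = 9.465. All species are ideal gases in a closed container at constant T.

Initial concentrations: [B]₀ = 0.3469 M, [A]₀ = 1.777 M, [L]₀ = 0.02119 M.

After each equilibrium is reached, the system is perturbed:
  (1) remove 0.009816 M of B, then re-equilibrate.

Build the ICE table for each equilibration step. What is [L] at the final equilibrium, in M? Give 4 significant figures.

Q₀ = 7.2840e-04 vs Keq = 9.465 ⇒ Q<K, forward
Step 1:
                    B           A           L
  I            0.3469       1.777     0.02119
  C            -0.316      -0.316      0.6321
  E           0.03086       1.461      0.6533
  solve Keq expr → x = 0.316; check Q = 9.465
Then remove 0.009816 M of B.
Step 2:
                    B           A           L
  I           0.02105       1.461      0.6533
  C          0.008135    0.008135    -0.01627
  E           0.02918       1.469       0.637
  solve Keq expr → x = -0.008135; check Q = 9.465

[L]_eq = 0.637 M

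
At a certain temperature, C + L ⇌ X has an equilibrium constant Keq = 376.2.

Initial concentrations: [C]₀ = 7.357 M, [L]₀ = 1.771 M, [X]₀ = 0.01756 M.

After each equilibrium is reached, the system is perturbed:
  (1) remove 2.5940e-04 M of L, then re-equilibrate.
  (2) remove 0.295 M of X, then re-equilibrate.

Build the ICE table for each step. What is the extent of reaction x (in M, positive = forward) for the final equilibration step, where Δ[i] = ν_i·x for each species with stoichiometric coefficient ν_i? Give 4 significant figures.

Q₀ = 0.001348 vs Keq = 376.2 ⇒ Q<K, forward
Step 1:
                    C           L           X
  init          7.357       1.771     0.01756
  Δ             -1.77       -1.77        1.77
  eq            5.587  8.5057e-04       1.788
  solve Keq expr → x = 1.77; check Q = 376.2
Then remove 2.5940e-04 M of L.
Step 2:
                    C           L           X
  init          5.587  5.9117e-04       1.788
  Δ        2.5924e-04  2.5924e-04 -2.5924e-04
  eq            5.587  8.5041e-04       1.787
  solve Keq expr → x = -2.5924e-04; check Q = 376.2
Then remove 0.295 M of X.
Step 3:
                    C           L           X
  init          5.587  8.5041e-04       1.492
  Δ       -1.4027e-04 -1.4027e-04  1.4027e-04
  eq            5.587  7.1014e-04       1.493
  solve Keq expr → x = 1.4027e-04; check Q = 376.2

x = 1.4027e-04 M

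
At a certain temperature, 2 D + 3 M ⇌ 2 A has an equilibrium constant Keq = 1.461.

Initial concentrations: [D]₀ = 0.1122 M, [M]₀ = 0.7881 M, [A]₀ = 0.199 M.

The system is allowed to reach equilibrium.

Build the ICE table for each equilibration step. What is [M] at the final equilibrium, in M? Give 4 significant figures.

[M]_eq = 0.8579 M

Q₀ = 6.427 vs Keq = 1.461 ⇒ Q>K, reverse
Step 1:
                  D         M         A
  Initial    0.1122    0.7881     0.199
  Change    0.04654   0.06981  -0.04654
  Equil      0.1587    0.8579    0.1525
  solve Keq expr → x = -0.02327; check Q = 1.461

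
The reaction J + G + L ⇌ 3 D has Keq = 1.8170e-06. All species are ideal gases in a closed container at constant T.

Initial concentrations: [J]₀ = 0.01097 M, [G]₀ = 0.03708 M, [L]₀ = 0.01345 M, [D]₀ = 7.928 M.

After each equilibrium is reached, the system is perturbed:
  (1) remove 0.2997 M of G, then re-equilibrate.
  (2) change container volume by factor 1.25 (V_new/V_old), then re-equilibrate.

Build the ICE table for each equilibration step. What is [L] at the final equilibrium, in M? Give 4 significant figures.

Q₀ = 9.1080e+07 vs Keq = 1.8170e-06 ⇒ Q>K, reverse
Step 1:
                    J           G           L           D
  I           0.01097     0.03708     0.01345       7.928
  C             2.632       2.632       2.632      -7.896
  E             2.643       2.669       2.645     0.03237
  solve Keq expr → x = -2.632; check Q = 1.8170e-06
Then remove 0.2997 M of G.
Step 2:
                    J           G           L           D
  I             2.643       2.369       2.645     0.03237
  C        4.1825e-04  4.1825e-04  4.1825e-04   -0.001255
  E             2.643        2.37       2.646     0.03111
  solve Keq expr → x = -4.1825e-04; check Q = 1.8170e-06
Then change container volume by factor 1.25 (V_new/V_old).
Step 3:
                    J           G           L           D
  I             2.115       1.896       2.117     0.02489
  C                 0           0           0           0
  E             2.115       1.896       2.117     0.02489
  solve Keq expr → x = 0; check Q = 1.8170e-06

[L]_eq = 2.117 M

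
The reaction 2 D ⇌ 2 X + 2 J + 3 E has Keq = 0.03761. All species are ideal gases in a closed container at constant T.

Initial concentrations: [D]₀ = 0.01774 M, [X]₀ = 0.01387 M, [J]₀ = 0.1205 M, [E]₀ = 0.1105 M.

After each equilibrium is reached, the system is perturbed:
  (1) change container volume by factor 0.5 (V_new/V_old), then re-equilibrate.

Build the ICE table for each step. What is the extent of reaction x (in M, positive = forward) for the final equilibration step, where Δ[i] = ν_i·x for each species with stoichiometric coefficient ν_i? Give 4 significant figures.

Q₀ = 1.1976e-05 vs Keq = 0.03761 ⇒ Q<K, forward
Step 1:
                   D          X          J          E
  Initial    0.01774    0.01387     0.1205     0.1105
  Change    -0.01666    0.01666    0.01666    0.02499
  Equil     0.001077    0.03053     0.1372     0.1355
  solve Keq expr → x = 0.008331; check Q = 0.03761
Then change container volume by factor 0.5 (V_new/V_old).
Step 2:
                   D          X          J          E
  Initial   0.002154    0.06107     0.2743      0.271
  Change    0.007578  -0.007578  -0.007578   -0.01137
  Equil     0.009732    0.05349     0.2667     0.2596
  solve Keq expr → x = -0.003789; check Q = 0.03761

x = -0.003789 M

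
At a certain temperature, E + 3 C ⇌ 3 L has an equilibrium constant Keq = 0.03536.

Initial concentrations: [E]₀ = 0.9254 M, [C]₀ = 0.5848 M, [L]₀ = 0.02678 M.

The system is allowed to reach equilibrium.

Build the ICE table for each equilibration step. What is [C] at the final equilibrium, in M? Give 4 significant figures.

[C]_eq = 0.465 M

Q₀ = 1.0377e-04 vs Keq = 0.03536 ⇒ Q<K, forward
Step 1:
                   E          C          L
  I           0.9254     0.5848    0.02678
  C         -0.03993    -0.1198     0.1198
  E           0.8855      0.465     0.1466
  solve Keq expr → x = 0.03993; check Q = 0.03536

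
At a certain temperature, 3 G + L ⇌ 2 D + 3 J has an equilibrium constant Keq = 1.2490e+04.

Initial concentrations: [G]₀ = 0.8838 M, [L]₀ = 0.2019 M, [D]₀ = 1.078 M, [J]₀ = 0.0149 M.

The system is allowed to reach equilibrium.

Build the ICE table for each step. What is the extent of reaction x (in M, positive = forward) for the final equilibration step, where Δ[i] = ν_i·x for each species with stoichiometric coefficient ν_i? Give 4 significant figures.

Q₀ = 2.7580e-05 vs Keq = 1.2490e+04 ⇒ Q<K, forward
Step 1:
                  G         L         D         J
  Initial    0.8838    0.2019     1.078    0.0149
  Change    -0.6003   -0.2001    0.4002    0.6003
  Equil      0.2835  0.001789     1.478    0.6152
  solve Keq expr → x = 0.2001; check Q = 1.2490e+04

x = 0.2001 M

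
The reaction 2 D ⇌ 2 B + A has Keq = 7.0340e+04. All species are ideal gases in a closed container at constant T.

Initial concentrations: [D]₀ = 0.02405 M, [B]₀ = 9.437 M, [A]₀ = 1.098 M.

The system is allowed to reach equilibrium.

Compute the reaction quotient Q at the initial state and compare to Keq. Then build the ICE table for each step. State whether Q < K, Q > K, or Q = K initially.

Q₀ = 1.6906e+05; Q > K (proceeds reverse)

Q₀ = 1.6906e+05 vs Keq = 7.0340e+04 ⇒ Q>K, reverse
Step 1:
                    D           B           A
  init        0.02405       9.437       1.098
  Δ           0.01307    -0.01307   -0.006536
  eq          0.03712       9.424       1.091
  solve Keq expr → x = -0.006536; check Q = 7.0340e+04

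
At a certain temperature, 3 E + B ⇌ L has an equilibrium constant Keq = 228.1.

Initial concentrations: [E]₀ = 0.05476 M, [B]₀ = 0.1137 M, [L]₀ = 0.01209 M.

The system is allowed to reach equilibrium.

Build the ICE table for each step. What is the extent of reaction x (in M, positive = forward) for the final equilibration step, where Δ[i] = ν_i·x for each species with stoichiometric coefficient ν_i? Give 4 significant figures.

Q₀ = 647.6 vs Keq = 228.1 ⇒ Q>K, reverse
Step 1:
                    E           B           L
  init        0.05476      0.1137     0.01209
  Δ           0.01214    0.004047   -0.004047
  eq           0.0669      0.1177    0.008043
  solve Keq expr → x = -0.004047; check Q = 228.1

x = -0.004047 M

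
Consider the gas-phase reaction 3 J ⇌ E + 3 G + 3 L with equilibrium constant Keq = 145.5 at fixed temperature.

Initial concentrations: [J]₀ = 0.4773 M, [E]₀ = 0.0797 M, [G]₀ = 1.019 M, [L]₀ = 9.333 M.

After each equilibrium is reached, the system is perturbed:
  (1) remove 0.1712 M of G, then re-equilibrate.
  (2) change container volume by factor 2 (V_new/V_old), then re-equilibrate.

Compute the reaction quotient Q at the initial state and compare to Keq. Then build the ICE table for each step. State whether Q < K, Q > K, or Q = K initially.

Q₀ = 630.5; Q > K (proceeds reverse)

Q₀ = 630.5 vs Keq = 145.5 ⇒ Q>K, reverse
Step 1:
                  J         E         G         L
  Initial    0.4773    0.0797     1.019     9.333
  Change     0.1007  -0.03358   -0.1007   -0.1007
  Equil       0.578   0.04612    0.9183     9.232
  solve Keq expr → x = -0.03358; check Q = 145.5
Then remove 0.1712 M of G.
Step 2:
                  J         E         G         L
  Initial     0.578   0.04612    0.7471     9.232
  Change   -0.03873   0.01291   0.03873   0.03873
  Equil      0.5393   0.05903    0.7858     9.271
  solve Keq expr → x = 0.01291; check Q = 145.5
Then change container volume by factor 2 (V_new/V_old).
Step 3:
                  J         E         G         L
  Initial    0.2697   0.02952    0.3929     4.635
  Change   -0.09602   0.03201   0.09602   0.09602
  Equil      0.1736   0.06152    0.4889     4.732
  solve Keq expr → x = 0.03201; check Q = 145.5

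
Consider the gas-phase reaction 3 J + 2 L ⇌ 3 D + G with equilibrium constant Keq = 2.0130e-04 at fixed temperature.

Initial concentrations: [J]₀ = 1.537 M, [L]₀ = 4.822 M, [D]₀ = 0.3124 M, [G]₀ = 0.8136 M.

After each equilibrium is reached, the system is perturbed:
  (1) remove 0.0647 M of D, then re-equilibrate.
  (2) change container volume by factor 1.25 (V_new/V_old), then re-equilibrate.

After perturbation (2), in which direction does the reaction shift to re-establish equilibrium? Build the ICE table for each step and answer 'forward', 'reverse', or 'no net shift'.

Direction: reverse

Q₀ = 2.9381e-04 vs Keq = 2.0130e-04 ⇒ Q>K, reverse
Step 1:
                   J          L          D          G
  Initial      1.537      4.822     0.3124     0.8136
  Change     0.02974    0.01983   -0.02974  -0.009915
  Equil        1.567      4.842     0.2827     0.8037
  solve Keq expr → x = -0.009915; check Q = 2.0130e-04
Then remove 0.0647 M of D.
Step 2:
                   J          L          D          G
  Initial      1.567      4.842      0.218     0.8037
  Change    -0.05207   -0.03471    0.05207    0.01736
  Equil        1.515      4.807       0.27      0.821
  solve Keq expr → x = 0.01736; check Q = 2.0130e-04
Then change container volume by factor 1.25 (V_new/V_old).
Step 3:
                   J          L          D          G
  Initial      1.212      3.846      0.216     0.6568
  Change     0.01266   0.008438   -0.01266  -0.004219
  Equil        1.224      3.854     0.2034     0.6526
  solve Keq expr → x = -0.004219; check Q = 2.0130e-04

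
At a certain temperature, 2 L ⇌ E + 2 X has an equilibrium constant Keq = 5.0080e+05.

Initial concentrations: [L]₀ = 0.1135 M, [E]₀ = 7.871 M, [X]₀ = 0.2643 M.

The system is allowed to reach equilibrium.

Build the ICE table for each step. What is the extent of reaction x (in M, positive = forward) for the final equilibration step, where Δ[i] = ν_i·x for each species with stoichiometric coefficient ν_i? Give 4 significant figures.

x = 0.056 M

Q₀ = 42.68 vs Keq = 5.0080e+05 ⇒ Q<K, forward
Step 1:
                   L          E          X
  init        0.1135      7.871     0.2643
  Δ           -0.112      0.056      0.112
  eq        0.001497      7.927     0.3763
  solve Keq expr → x = 0.056; check Q = 5.0080e+05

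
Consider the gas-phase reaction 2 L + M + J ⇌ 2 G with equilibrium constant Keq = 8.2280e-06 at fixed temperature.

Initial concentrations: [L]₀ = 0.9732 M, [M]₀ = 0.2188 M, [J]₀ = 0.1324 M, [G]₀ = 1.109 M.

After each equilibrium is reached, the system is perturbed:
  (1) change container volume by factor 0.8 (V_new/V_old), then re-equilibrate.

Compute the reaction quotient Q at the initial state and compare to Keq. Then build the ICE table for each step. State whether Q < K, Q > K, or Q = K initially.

Q₀ = 44.83; Q > K (proceeds reverse)

Q₀ = 44.83 vs Keq = 8.2280e-06 ⇒ Q>K, reverse
Step 1:
                  L         M         J         G
  Initial    0.9732    0.2188    0.1324     1.109
  Change      1.105    0.5523    0.5523    -1.105
  Equil       2.078    0.7711    0.6847  0.004331
  solve Keq expr → x = -0.5523; check Q = 8.2280e-06
Then change container volume by factor 0.8 (V_new/V_old).
Step 2:
                  L         M         J         G
  Initial     2.597    0.9639    0.8559  0.005414
  Change  -0.001345 -6.7246e-04 -6.7246e-04  0.001345
  Equil       2.596    0.9632    0.8552  0.006759
  solve Keq expr → x = 6.7246e-04; check Q = 8.2280e-06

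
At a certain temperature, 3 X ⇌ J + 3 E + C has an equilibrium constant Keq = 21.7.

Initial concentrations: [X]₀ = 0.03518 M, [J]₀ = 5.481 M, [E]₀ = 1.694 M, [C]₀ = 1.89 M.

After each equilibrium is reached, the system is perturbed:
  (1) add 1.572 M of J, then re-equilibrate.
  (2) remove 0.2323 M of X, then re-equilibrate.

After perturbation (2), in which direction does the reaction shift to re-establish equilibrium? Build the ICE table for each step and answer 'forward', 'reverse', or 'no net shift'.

Direction: reverse

Q₀ = 1.1566e+06 vs Keq = 21.7 ⇒ Q>K, reverse
Step 1:
                   X          J          E          C
  I          0.03518      5.481      1.694       1.89
  C           0.6987    -0.2329    -0.6987    -0.2329
  E           0.7338      5.248     0.9953      1.657
  solve Keq expr → x = -0.2329; check Q = 21.7
Then add 1.572 M of J.
Step 2:
                   X          J          E          C
  I           0.7338       6.82     0.9953      1.657
  C          0.03583   -0.01194   -0.03583   -0.01194
  E           0.7697      6.808     0.9595      1.645
  solve Keq expr → x = -0.01194; check Q = 21.7
Then remove 0.2323 M of X.
Step 3:
                   X          J          E          C
  I           0.5374      6.808     0.9595      1.645
  C            0.125   -0.04166     -0.125   -0.04166
  E           0.6624      6.767     0.8345      1.604
  solve Keq expr → x = -0.04166; check Q = 21.7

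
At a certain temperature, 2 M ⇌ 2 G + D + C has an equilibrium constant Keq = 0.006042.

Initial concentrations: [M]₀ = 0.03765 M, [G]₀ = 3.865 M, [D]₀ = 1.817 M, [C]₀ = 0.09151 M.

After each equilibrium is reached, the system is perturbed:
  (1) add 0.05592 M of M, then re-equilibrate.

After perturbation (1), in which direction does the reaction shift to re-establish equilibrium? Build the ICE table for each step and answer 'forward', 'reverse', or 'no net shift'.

Q₀ = 1752 vs Keq = 0.006042 ⇒ Q>K, reverse
Step 1:
                    M           G           D           C
  init        0.03765       3.865       1.817     0.09151
  Δ             0.183      -0.183     -0.0915     -0.0915
  eq           0.2206       3.682       1.726  1.2574e-05
  solve Keq expr → x = -0.0915; check Q = 0.006042
Then add 0.05592 M of M.
Step 2:
                    M           G           D           C
  init         0.2766       3.682       1.726  1.2574e-05
  Δ       -1.4358e-05  1.4358e-05  7.1790e-06  7.1790e-06
  eq           0.2766       3.682       1.726  1.9753e-05
  solve Keq expr → x = 7.1790e-06; check Q = 0.006042

Direction: forward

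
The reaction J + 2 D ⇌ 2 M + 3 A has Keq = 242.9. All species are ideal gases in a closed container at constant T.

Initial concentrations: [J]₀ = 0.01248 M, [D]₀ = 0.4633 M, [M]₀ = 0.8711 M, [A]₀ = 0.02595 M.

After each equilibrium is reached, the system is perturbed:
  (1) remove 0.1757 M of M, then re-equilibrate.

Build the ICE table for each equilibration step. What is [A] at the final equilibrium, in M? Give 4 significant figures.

[A]_eq = 0.06338 M

Q₀ = 0.00495 vs Keq = 242.9 ⇒ Q<K, forward
Step 1:
                    J           D           M           A
  Initial     0.01248      0.4633      0.8711     0.02595
  Change     -0.01248    -0.02495     0.02495     0.03743
  Equil    4.3792e-06      0.4383      0.8961     0.06338
  solve Keq expr → x = 0.01248; check Q = 242.9
Then remove 0.1757 M of M.
Step 2:
                    J           D           M           A
  Initial  4.3792e-06      0.4383      0.7204     0.06338
  Change  -1.5483e-06 -3.0966e-06  3.0966e-06  4.6449e-06
  Equil    2.8309e-06      0.4383      0.7204     0.06338
  solve Keq expr → x = 1.5483e-06; check Q = 242.9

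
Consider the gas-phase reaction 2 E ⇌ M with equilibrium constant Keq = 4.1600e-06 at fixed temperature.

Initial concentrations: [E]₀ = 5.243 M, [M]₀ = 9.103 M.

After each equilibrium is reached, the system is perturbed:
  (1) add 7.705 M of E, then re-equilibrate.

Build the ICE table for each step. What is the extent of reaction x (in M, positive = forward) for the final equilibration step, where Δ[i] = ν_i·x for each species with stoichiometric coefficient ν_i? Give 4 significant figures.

Q₀ = 0.3312 vs Keq = 4.1600e-06 ⇒ Q>K, reverse
Step 1:
                   E          M
  Initial      5.243      9.103
  Change        18.2     -9.101
  Equil        23.44   0.002287
  solve Keq expr → x = -9.101; check Q = 4.1600e-06
Then add 7.705 M of E.
Step 2:
                   E          M
  Initial      31.15   0.002287
  Change   -0.003498   0.001749
  Equil        31.15   0.004035
  solve Keq expr → x = 0.001749; check Q = 4.1600e-06

x = 0.001749 M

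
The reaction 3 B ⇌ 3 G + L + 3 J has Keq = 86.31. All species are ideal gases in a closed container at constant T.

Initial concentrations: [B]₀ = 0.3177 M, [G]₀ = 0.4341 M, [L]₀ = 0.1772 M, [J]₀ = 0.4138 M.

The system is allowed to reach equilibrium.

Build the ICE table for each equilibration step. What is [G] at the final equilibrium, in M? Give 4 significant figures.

Q₀ = 0.03203 vs Keq = 86.31 ⇒ Q<K, forward
Step 1:
                    B           G           L           J
  Initial      0.3177      0.4341      0.1772      0.4138
  Change      -0.2517      0.2517      0.0839      0.2517
  Equil       0.06601      0.6858      0.2611      0.6655
  solve Keq expr → x = 0.0839; check Q = 86.31

[G]_eq = 0.6858 M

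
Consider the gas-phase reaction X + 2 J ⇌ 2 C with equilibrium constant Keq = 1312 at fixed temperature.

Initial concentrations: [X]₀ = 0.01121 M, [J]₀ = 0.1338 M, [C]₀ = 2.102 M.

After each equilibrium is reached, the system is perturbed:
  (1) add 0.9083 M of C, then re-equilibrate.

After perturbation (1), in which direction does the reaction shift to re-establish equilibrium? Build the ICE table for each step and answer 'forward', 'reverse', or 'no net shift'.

Q₀ = 2.2016e+04 vs Keq = 1312 ⇒ Q>K, reverse
Step 1:
                    X           J           C
  init        0.01121      0.1338       2.102
  Δ           0.04747     0.09494    -0.09494
  eq          0.05868      0.2287       2.007
  solve Keq expr → x = -0.04747; check Q = 1312
Then add 0.9083 M of C.
Step 2:
                    X           J           C
  init        0.05868      0.2287       2.915
  Δ           0.02363     0.04726    -0.04726
  eq          0.08231       0.276       2.868
  solve Keq expr → x = -0.02363; check Q = 1312

Direction: reverse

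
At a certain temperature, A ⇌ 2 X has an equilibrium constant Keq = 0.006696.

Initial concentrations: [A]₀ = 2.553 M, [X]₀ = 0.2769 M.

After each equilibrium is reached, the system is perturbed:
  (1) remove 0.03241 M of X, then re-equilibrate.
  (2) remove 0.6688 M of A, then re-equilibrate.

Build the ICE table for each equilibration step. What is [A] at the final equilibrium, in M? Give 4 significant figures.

[A]_eq = 1.949 M

Q₀ = 0.03003 vs Keq = 0.006696 ⇒ Q>K, reverse
Step 1:
                   A          X
  Initial      2.553     0.2769
  Change     0.07216    -0.1443
  Equil        2.625     0.1326
  solve Keq expr → x = -0.07216; check Q = 0.006696
Then remove 0.03241 M of X.
Step 2:
                   A          X
  Initial      2.625     0.1002
  Change      -0.016    0.03201
  Equil        2.609     0.1322
  solve Keq expr → x = 0.016; check Q = 0.006696
Then remove 0.6688 M of A.
Step 3:
                   A          X
  Initial       1.94     0.1322
  Change    0.008965   -0.01793
  Equil        1.949     0.1142
  solve Keq expr → x = -0.008965; check Q = 0.006696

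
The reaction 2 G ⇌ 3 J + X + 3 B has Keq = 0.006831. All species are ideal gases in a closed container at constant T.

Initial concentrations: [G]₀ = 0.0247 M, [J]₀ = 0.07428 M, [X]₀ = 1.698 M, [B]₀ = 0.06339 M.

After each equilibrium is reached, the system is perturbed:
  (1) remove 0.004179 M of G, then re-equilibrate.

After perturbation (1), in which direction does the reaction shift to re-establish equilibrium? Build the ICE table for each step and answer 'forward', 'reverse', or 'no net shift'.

Direction: reverse

Q₀ = 2.9055e-04 vs Keq = 0.006831 ⇒ Q<K, forward
Step 1:
                  G         J         X         B
  Initial    0.0247   0.07428     1.698   0.06339
  Change   -0.01356   0.02034   0.00678   0.02034
  Equil     0.01114   0.09462     1.705   0.08373
  solve Keq expr → x = 0.00678; check Q = 0.006831
Then remove 0.004179 M of G.
Step 2:
                  G         J         X         B
  Initial  0.006961   0.09462     1.705   0.08373
  Change   0.002713  -0.00407 -0.001357  -0.00407
  Equil    0.009674   0.09055     1.703   0.07966
  solve Keq expr → x = -0.001357; check Q = 0.006831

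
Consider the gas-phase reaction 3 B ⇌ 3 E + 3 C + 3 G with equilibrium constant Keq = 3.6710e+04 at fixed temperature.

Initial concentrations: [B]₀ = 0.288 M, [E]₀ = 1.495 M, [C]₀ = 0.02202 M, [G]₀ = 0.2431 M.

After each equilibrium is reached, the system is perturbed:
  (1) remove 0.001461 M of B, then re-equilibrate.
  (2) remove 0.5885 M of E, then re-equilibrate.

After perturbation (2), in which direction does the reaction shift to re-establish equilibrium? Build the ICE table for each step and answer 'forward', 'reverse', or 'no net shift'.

Direction: forward

Q₀ = 2.1456e-05 vs Keq = 3.6710e+04 ⇒ Q<K, forward
Step 1:
                    B           E           C           G
  I             0.288       1.495     0.02202      0.2431
  C           -0.2796      0.2796      0.2796      0.2796
  E          0.008417       1.775      0.3016      0.5227
  solve Keq expr → x = 0.09319; check Q = 3.6710e+04
Then remove 0.001461 M of B.
Step 2:
                    B           E           C           G
  I          0.006956       1.775      0.3016      0.5227
  C          0.001393   -0.001393   -0.001393   -0.001393
  E           0.00835       1.773      0.3002      0.5213
  solve Keq expr → x = -4.6441e-04; check Q = 3.6710e+04
Then remove 0.5885 M of E.
Step 3:
                    B           E           C           G
  I           0.00835       1.185      0.3002      0.5213
  C          -0.00268     0.00268     0.00268     0.00268
  E           0.00567       1.187      0.3029       0.524
  solve Keq expr → x = 8.9320e-04; check Q = 3.6710e+04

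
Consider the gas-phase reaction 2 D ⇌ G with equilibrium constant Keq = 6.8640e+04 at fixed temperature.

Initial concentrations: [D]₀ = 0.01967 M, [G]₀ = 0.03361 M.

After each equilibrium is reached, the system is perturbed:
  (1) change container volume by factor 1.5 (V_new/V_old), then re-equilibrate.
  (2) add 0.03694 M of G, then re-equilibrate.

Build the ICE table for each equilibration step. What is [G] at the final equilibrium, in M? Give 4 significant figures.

Q₀ = 86.87 vs Keq = 6.8640e+04 ⇒ Q<K, forward
Step 1:
                  D         G
  init      0.01967   0.03361
  Δ        -0.01888  0.009439
  eq      7.9194e-04   0.04305
  solve Keq expr → x = 0.009439; check Q = 6.8640e+04
Then change container volume by factor 1.5 (V_new/V_old).
Step 2:
                  D         G
  init    5.2796e-04    0.0287
  Δ       1.1799e-04 -5.8996e-05
  eq      6.4595e-04   0.02864
  solve Keq expr → x = -5.8996e-05; check Q = 6.8640e+04
Then add 0.03694 M of G.
Step 3:
                  D         G
  init    6.4595e-04   0.06558
  Δ       3.3027e-04 -1.6514e-04
  eq      9.7623e-04   0.06542
  solve Keq expr → x = -1.6514e-04; check Q = 6.8640e+04

[G]_eq = 0.06542 M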